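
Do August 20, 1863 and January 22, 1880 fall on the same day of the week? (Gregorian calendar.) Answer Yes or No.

Yes

From Aug 20, 1863 to Jan 22, 1880 is 5999 days.
5999 mod 7 = 0, so they are the same weekday.
(Aug 20, 1863 is a Thursday; Jan 22, 1880 is a Thursday.)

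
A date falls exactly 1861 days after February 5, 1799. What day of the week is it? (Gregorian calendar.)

First find the weekday of Feb 5, 1799. Doomsday rule: the anchor day for the 1700s is Sunday. For year 99: 99÷12 = 8 r 3, and 3÷4 = 0, so 8+3+0 = 11.
Sunday + 11 ≡ Thursday — that's 1799's doomsday.
In February the doomsday date is Feb 28 (1799 is not a leap year).
Feb 5 is 23 days before Feb 28; 23 mod 7 = 2, so Thursday − 2 = Tuesday.
1861 mod 7 = 6, so 1861 days after a Tuesday is Tuesday + 6 = Monday.

Monday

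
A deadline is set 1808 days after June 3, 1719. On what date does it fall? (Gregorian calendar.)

May 15, 1724

+366 (one year; includes Feb 29, 1720) → Jun 3, 1720 (1442 left).
+365 (one year) → Jun 3, 1721 (1077 left).
+365 (one year) → Jun 3, 1722 (712 left).
+365 (one year) → Jun 3, 1723 (347 left).
Jun has 30 days: +28 → Jul 1, 1723 (319 left).
Jul has 31 days: +31 → Aug 1, 1723 (288 left).
Aug has 31 days: +31 → Sep 1, 1723 (257 left).
Sep has 30 days: +30 → Oct 1, 1723 (227 left).
Oct has 31 days: +31 → Nov 1, 1723 (196 left).
Nov has 30 days: +30 → Dec 1, 1723 (166 left).
Dec has 31 days: +31 → Jan 1, 1724 (135 left).
Jan has 31 days: +31 → Feb 1, 1724 (104 left).
Feb has 29 days: +29 → Mar 1, 1724 (75 left).
Mar has 31 days: +31 → Apr 1, 1724 (44 left).
Apr has 30 days: +30 → May 1, 1724 (14 left).
+14 → May 15, 1724.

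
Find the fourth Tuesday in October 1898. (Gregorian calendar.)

October 25, 1898

October 1, 1898 is a Saturday.
The first Tuesday is therefore October 4 (3 days later).
The fourth Tuesday is 4 + 3×7 = October 25.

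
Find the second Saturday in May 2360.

May 14, 2360

May 1, 2360 is a Sunday.
The first Saturday is therefore May 7 (6 days later).
The second Saturday is 7 + 1×7 = May 14.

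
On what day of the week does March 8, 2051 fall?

Wednesday

Doomsday rule: the anchor day for the 2000s is Tuesday. For year 51: 51÷12 = 4 r 3, and 3÷4 = 0, so 4+3+0 = 7.
Tuesday + 7 ≡ Tuesday — that's 2051's doomsday.
In March the doomsday date is Mar 14.
Mar 8 is 6 days before Mar 14; 6 mod 7 = 6, so Tuesday − 6 = Wednesday.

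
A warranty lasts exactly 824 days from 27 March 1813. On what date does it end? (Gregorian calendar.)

June 29, 1815

+365 (one year) → Mar 27, 1814 (459 left).
+365 (one year) → Mar 27, 1815 (94 left).
Mar has 31 days: +5 → Apr 1, 1815 (89 left).
Apr has 30 days: +30 → May 1, 1815 (59 left).
May has 31 days: +31 → Jun 1, 1815 (28 left).
+28 → Jun 29, 1815.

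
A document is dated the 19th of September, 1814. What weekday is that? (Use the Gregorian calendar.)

Monday

Doomsday rule: the anchor day for the 1800s is Friday. For year 14: 14÷12 = 1 r 2, and 2÷4 = 0, so 1+2+0 = 3.
Friday + 3 ≡ Monday — that's 1814's doomsday.
In September the doomsday date is Sep 5.
Sep 19 is 14 days after Sep 5; 14 mod 7 = 0, so Monday + 0 = Monday.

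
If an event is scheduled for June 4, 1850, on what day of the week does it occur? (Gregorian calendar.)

Tuesday

Doomsday rule: the anchor day for the 1800s is Friday. For year 50: 50÷12 = 4 r 2, and 2÷4 = 0, so 4+2+0 = 6.
Friday + 6 ≡ Thursday — that's 1850's doomsday.
In June the doomsday date is Jun 6.
Jun 4 is 2 days before Jun 6; 2 mod 7 = 2, so Thursday − 2 = Tuesday.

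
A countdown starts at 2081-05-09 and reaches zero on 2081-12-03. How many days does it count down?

May 9, 2081 → Jun 9, 2081: 31 days (May has 31).
Jun 9, 2081 → Jul 9, 2081: 30 days (June has 30).
Jul 9, 2081 → Aug 9, 2081: 31 days (July has 31).
Aug 9, 2081 → Sep 9, 2081: 31 days (August has 31).
Sep 9, 2081 → Oct 9, 2081: 30 days (September has 30).
Oct 9, 2081 → Nov 9, 2081: 31 days (October has 31).
Nov 9, 2081 → Dec 3, 2081: 24 days.
Total: 208 days.

208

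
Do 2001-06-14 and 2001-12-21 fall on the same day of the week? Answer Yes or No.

No

From Jun 14, 2001 to Dec 21, 2001 is 190 days.
190 mod 7 = 1, so they are different weekdays.
(Jun 14, 2001 is a Thursday; Dec 21, 2001 is a Friday.)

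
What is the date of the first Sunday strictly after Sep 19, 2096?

Sep 19, 2096 is a Wednesday.
From Wednesday to the next Sunday is 4 days.
Sep 19, 2096 + 4 = Sep 23, 2096.

September 23, 2096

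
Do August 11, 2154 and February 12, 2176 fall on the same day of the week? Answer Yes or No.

No

From Aug 11, 2154 to Feb 12, 2176 is 7855 days.
7855 mod 7 = 1, so they are different weekdays.
(Aug 11, 2154 is a Sunday; Feb 12, 2176 is a Monday.)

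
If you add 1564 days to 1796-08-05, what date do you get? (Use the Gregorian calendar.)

+365 (one year) → Aug 5, 1797 (1199 left).
+365 (one year) → Aug 5, 1798 (834 left).
+365 (one year) → Aug 5, 1799 (469 left).
+365 (one year) → Aug 5, 1800 (104 left).
Aug has 31 days: +27 → Sep 1, 1800 (77 left).
Sep has 30 days: +30 → Oct 1, 1800 (47 left).
Oct has 31 days: +31 → Nov 1, 1800 (16 left).
+16 → Nov 17, 1800.

November 17, 1800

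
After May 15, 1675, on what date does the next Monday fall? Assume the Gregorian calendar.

May 15, 1675 is a Wednesday.
From Wednesday to the next Monday is 5 days.
May 15, 1675 + 5 = May 20, 1675.

May 20, 1675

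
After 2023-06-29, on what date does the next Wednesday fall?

July 5, 2023

Jun 29, 2023 is a Thursday.
From Thursday to the next Wednesday is 6 days.
Jun 29, 2023 + 6 = Jul 5, 2023.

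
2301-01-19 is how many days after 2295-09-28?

Sep 28, 2295 → Sep 28, 2296: 366 days (Feb 29, 2296 is in that span).
Sep 28, 2296 → Sep 28, 2297: 365 days.
Sep 28, 2297 → Sep 28, 2298: 365 days.
Sep 28, 2298 → Sep 28, 2299: 365 days.
Sep 28, 2299 → Sep 28, 2300: 365 days.
Sep 28, 2300 → Oct 28, 2300: 30 days (September has 30).
Oct 28, 2300 → Nov 28, 2300: 31 days (October has 31).
Nov 28, 2300 → Dec 28, 2300: 30 days (November has 30).
Dec 28, 2300 → Jan 19, 2301: 22 days.
Total: 1939 days.

1939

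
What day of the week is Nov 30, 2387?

Doomsday rule: the anchor day for the 2300s is Wednesday. For year 87: 87÷12 = 7 r 3, and 3÷4 = 0, so 7+3+0 = 10.
Wednesday + 10 ≡ Saturday — that's 2387's doomsday.
In November the doomsday date is Nov 7.
Nov 30 is 23 days after Nov 7; 23 mod 7 = 2, so Saturday + 2 = Monday.

Monday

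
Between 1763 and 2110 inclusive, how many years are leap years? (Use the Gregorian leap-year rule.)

84

Multiples of 4 in [1763,2110]: 87.
Of those, multiples of 100: 4 (not leap unless ÷400).
Multiples of 400: 1.
Leap years = 87 − 4 + 1 = 84.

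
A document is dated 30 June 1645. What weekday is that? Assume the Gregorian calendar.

Friday

Doomsday rule: the anchor day for the 1600s is Tuesday. For year 45: 45÷12 = 3 r 9, and 9÷4 = 2, so 3+9+2 = 14.
Tuesday + 14 ≡ Tuesday — that's 1645's doomsday.
In June the doomsday date is Jun 6.
Jun 30 is 24 days after Jun 6; 24 mod 7 = 3, so Tuesday + 3 = Friday.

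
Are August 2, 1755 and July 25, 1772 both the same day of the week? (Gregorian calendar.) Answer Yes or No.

From Aug 2, 1755 to Jul 25, 1772 is 6202 days.
6202 mod 7 = 0, so they are the same weekday.
(Aug 2, 1755 is a Saturday; Jul 25, 1772 is a Saturday.)

Yes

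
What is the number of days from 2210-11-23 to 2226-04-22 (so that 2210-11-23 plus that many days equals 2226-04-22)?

5629

Nov 23, 2210 → Nov 23, 2211: 365 days.
Nov 23, 2211 → Nov 23, 2212: 366 days (Feb 29, 2212 is in that span).
Nov 23, 2212 → Nov 23, 2213: 365 days.
Nov 23, 2213 → Nov 23, 2214: 365 days.
Nov 23, 2214 → Nov 23, 2215: 365 days.
Nov 23, 2215 → Nov 23, 2216: 366 days (Feb 29, 2216 is in that span).
Nov 23, 2216 → Nov 23, 2217: 365 days.
Nov 23, 2217 → Nov 23, 2218: 365 days.
Nov 23, 2218 → Nov 23, 2219: 365 days.
Nov 23, 2219 → Nov 23, 2220: 366 days (Feb 29, 2220 is in that span).
Nov 23, 2220 → Nov 23, 2221: 365 days.
Nov 23, 2221 → Nov 23, 2222: 365 days.
Nov 23, 2222 → Nov 23, 2223: 365 days.
Nov 23, 2223 → Nov 23, 2224: 366 days (Feb 29, 2224 is in that span).
Nov 23, 2224 → Nov 23, 2225: 365 days.
Nov 23, 2225 → Dec 23, 2225: 30 days (November has 30).
Dec 23, 2225 → Jan 23, 2226: 31 days (December has 31).
Jan 23, 2226 → Feb 23, 2226: 31 days (January has 31).
Feb 23, 2226 → Mar 23, 2226: 28 days (February has 28).
Mar 23, 2226 → Apr 22, 2226: 30 days.
Total: 5629 days.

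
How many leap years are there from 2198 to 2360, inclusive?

Multiples of 4 in [2198,2360]: 41.
Of those, multiples of 100: 2 (not leap unless ÷400).
Multiples of 400: 0.
Leap years = 41 − 2 + 0 = 39.

39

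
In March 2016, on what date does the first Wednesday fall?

March 1, 2016 is a Tuesday.
The first Wednesday is therefore March 2 (1 days later).

March 2, 2016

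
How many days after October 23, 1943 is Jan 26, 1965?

7766

Oct 23, 1943 → Oct 23, 1944: 366 days (Feb 29, 1944 is in that span).
Oct 23, 1944 → Oct 23, 1945: 365 days.
Oct 23, 1945 → Oct 23, 1946: 365 days.
Oct 23, 1946 → Oct 23, 1947: 365 days.
Oct 23, 1947 → Oct 23, 1948: 366 days (Feb 29, 1948 is in that span).
Oct 23, 1948 → Oct 23, 1949: 365 days.
Oct 23, 1949 → Oct 23, 1950: 365 days.
Oct 23, 1950 → Oct 23, 1951: 365 days.
Oct 23, 1951 → Oct 23, 1952: 366 days (Feb 29, 1952 is in that span).
Oct 23, 1952 → Oct 23, 1953: 365 days.
Oct 23, 1953 → Oct 23, 1954: 365 days.
Oct 23, 1954 → Oct 23, 1955: 365 days.
Oct 23, 1955 → Oct 23, 1956: 366 days (Feb 29, 1956 is in that span).
Oct 23, 1956 → Oct 23, 1957: 365 days.
Oct 23, 1957 → Oct 23, 1958: 365 days.
Oct 23, 1958 → Oct 23, 1959: 365 days.
Oct 23, 1959 → Oct 23, 1960: 366 days (Feb 29, 1960 is in that span).
Oct 23, 1960 → Oct 23, 1961: 365 days.
Oct 23, 1961 → Oct 23, 1962: 365 days.
Oct 23, 1962 → Oct 23, 1963: 365 days.
Oct 23, 1963 → Oct 23, 1964: 366 days (Feb 29, 1964 is in that span).
Oct 23, 1964 → Nov 23, 1964: 31 days (October has 31).
Nov 23, 1964 → Dec 23, 1964: 30 days (November has 30).
Dec 23, 1964 → Jan 23, 1965: 31 days (December has 31).
Jan 23, 1965 → Jan 26, 1965: 3 days.
Total: 7766 days.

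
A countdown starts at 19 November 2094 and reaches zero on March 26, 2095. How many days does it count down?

Nov 19, 2094 → Dec 19, 2094: 30 days (November has 30).
Dec 19, 2094 → Jan 19, 2095: 31 days (December has 31).
Jan 19, 2095 → Feb 19, 2095: 31 days (January has 31).
Feb 19, 2095 → Mar 19, 2095: 28 days (February has 28).
Mar 19, 2095 → Mar 26, 2095: 7 days.
Total: 127 days.

127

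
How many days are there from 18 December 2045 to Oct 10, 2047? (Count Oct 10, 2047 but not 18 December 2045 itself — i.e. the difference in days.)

661

Dec 18, 2045 → Dec 18, 2046: 365 days.
Dec 18, 2046 → Jan 18, 2047: 31 days (December has 31).
Jan 18, 2047 → Feb 18, 2047: 31 days (January has 31).
Feb 18, 2047 → Mar 18, 2047: 28 days (February has 28).
Mar 18, 2047 → Apr 18, 2047: 31 days (March has 31).
Apr 18, 2047 → May 18, 2047: 30 days (April has 30).
May 18, 2047 → Jun 18, 2047: 31 days (May has 31).
Jun 18, 2047 → Jul 18, 2047: 30 days (June has 30).
Jul 18, 2047 → Aug 18, 2047: 31 days (July has 31).
Aug 18, 2047 → Sep 18, 2047: 31 days (August has 31).
Sep 18, 2047 → Oct 10, 2047: 22 days.
Total: 661 days.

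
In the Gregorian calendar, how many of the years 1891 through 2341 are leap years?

Multiples of 4 in [1891,2341]: 113.
Of those, multiples of 100: 5 (not leap unless ÷400).
Multiples of 400: 1.
Leap years = 113 − 5 + 1 = 109.

109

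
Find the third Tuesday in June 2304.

June 1, 2304 is a Wednesday.
The first Tuesday is therefore June 7 (6 days later).
The third Tuesday is 7 + 2×7 = June 21.

June 21, 2304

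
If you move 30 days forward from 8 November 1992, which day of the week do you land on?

Tuesday

First find the weekday of Nov 8, 1992. Doomsday rule: the anchor day for the 1900s is Wednesday. For year 92: 92÷12 = 7 r 8, and 8÷4 = 2, so 7+8+2 = 17.
Wednesday + 17 ≡ Saturday — that's 1992's doomsday.
In November the doomsday date is Nov 7.
Nov 8 is 1 day after Nov 7; 1 mod 7 = 1, so Saturday + 1 = Sunday.
30 mod 7 = 2, so 30 days after a Sunday is Sunday + 2 = Tuesday.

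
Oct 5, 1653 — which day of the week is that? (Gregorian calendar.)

Doomsday rule: the anchor day for the 1600s is Tuesday. For year 53: 53÷12 = 4 r 5, and 5÷4 = 1, so 4+5+1 = 10.
Tuesday + 10 ≡ Friday — that's 1653's doomsday.
In October the doomsday date is Oct 10.
Oct 5 is 5 days before Oct 10; 5 mod 7 = 5, so Friday − 5 = Sunday.

Sunday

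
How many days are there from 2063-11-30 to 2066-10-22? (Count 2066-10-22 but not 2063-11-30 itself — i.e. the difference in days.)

1057

Nov 30, 2063 → Nov 30, 2064: 366 days (Feb 29, 2064 is in that span).
Nov 30, 2064 → Nov 30, 2065: 365 days.
Nov 30, 2065 → Dec 30, 2065: 30 days (November has 30).
Dec 30, 2065 → Jan 30, 2066: 31 days (December has 31).
Jan 30, 2066 → Feb 28, 2066: 29 days (January has 31).
Feb 28, 2066 → Mar 28, 2066: 28 days (February has 28).
Mar 28, 2066 → Apr 28, 2066: 31 days (March has 31).
Apr 28, 2066 → May 28, 2066: 30 days (April has 30).
May 28, 2066 → Jun 28, 2066: 31 days (May has 31).
Jun 28, 2066 → Jul 28, 2066: 30 days (June has 30).
Jul 28, 2066 → Aug 28, 2066: 31 days (July has 31).
Aug 28, 2066 → Sep 28, 2066: 31 days (August has 31).
Sep 28, 2066 → Oct 22, 2066: 24 days.
Total: 1057 days.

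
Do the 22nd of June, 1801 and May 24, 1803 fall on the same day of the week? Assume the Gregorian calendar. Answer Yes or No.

From Jun 22, 1801 to May 24, 1803 is 701 days.
701 mod 7 = 1, so they are different weekdays.
(Jun 22, 1801 is a Monday; May 24, 1803 is a Tuesday.)

No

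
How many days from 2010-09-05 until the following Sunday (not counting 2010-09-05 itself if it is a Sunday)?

Sep 5, 2010 is a Sunday.
From Sunday to the next Sunday is 7 days.

7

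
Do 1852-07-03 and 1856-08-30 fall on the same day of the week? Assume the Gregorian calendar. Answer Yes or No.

From Jul 3, 1852 to Aug 30, 1856 is 1519 days.
1519 mod 7 = 0, so they are the same weekday.
(Jul 3, 1852 is a Saturday; Aug 30, 1856 is a Saturday.)

Yes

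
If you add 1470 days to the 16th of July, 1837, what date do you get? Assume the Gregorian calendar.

July 25, 1841

+365 (one year) → Jul 16, 1838 (1105 left).
+365 (one year) → Jul 16, 1839 (740 left).
+366 (one year; includes Feb 29, 1840) → Jul 16, 1840 (374 left).
Jul has 31 days: +16 → Aug 1, 1840 (358 left).
Aug has 31 days: +31 → Sep 1, 1840 (327 left).
Sep has 30 days: +30 → Oct 1, 1840 (297 left).
Oct has 31 days: +31 → Nov 1, 1840 (266 left).
Nov has 30 days: +30 → Dec 1, 1840 (236 left).
Dec has 31 days: +31 → Jan 1, 1841 (205 left).
Jan has 31 days: +31 → Feb 1, 1841 (174 left).
Feb has 28 days: +28 → Mar 1, 1841 (146 left).
Mar has 31 days: +31 → Apr 1, 1841 (115 left).
Apr has 30 days: +30 → May 1, 1841 (85 left).
May has 31 days: +31 → Jun 1, 1841 (54 left).
Jun has 30 days: +30 → Jul 1, 1841 (24 left).
+24 → Jul 25, 1841.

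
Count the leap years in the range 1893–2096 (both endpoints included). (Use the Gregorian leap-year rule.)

50

Multiples of 4 in [1893,2096]: 51.
Of those, multiples of 100: 2 (not leap unless ÷400).
Multiples of 400: 1.
Leap years = 51 − 2 + 1 = 50.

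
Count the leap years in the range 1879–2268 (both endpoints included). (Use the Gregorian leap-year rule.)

Multiples of 4 in [1879,2268]: 98.
Of those, multiples of 100: 4 (not leap unless ÷400).
Multiples of 400: 1.
Leap years = 98 − 4 + 1 = 95.

95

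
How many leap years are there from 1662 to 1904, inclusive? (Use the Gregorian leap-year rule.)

Multiples of 4 in [1662,1904]: 61.
Of those, multiples of 100: 3 (not leap unless ÷400).
Multiples of 400: 0.
Leap years = 61 − 3 + 0 = 58.

58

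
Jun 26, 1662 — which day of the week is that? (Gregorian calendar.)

Monday

Doomsday rule: the anchor day for the 1600s is Tuesday. For year 62: 62÷12 = 5 r 2, and 2÷4 = 0, so 5+2+0 = 7.
Tuesday + 7 ≡ Tuesday — that's 1662's doomsday.
In June the doomsday date is Jun 6.
Jun 26 is 20 days after Jun 6; 20 mod 7 = 6, so Tuesday + 6 = Monday.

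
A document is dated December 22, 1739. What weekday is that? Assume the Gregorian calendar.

Doomsday rule: the anchor day for the 1700s is Sunday. For year 39: 39÷12 = 3 r 3, and 3÷4 = 0, so 3+3+0 = 6.
Sunday + 6 ≡ Saturday — that's 1739's doomsday.
In December the doomsday date is Dec 12.
Dec 22 is 10 days after Dec 12; 10 mod 7 = 3, so Saturday + 3 = Tuesday.

Tuesday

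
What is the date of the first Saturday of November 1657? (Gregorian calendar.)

November 1, 1657 is a Thursday.
The first Saturday is therefore November 3 (2 days later).

November 3, 1657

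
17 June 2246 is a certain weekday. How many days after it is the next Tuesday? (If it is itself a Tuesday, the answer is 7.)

6

Jun 17, 2246 is a Wednesday.
From Wednesday to the next Tuesday is 6 days.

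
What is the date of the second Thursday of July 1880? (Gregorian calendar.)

July 8, 1880

July 1, 1880 is a Thursday.
The first Thursday is therefore July 1 (same day).
The second Thursday is 1 + 1×7 = July 8.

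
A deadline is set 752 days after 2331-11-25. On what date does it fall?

+366 (one year; includes Feb 29, 2332) → Nov 25, 2332 (386 left).
Nov has 30 days: +6 → Dec 1, 2332 (380 left).
Dec has 31 days: +31 → Jan 1, 2333 (349 left).
Jan has 31 days: +31 → Feb 1, 2333 (318 left).
Feb has 28 days: +28 → Mar 1, 2333 (290 left).
Mar has 31 days: +31 → Apr 1, 2333 (259 left).
Apr has 30 days: +30 → May 1, 2333 (229 left).
May has 31 days: +31 → Jun 1, 2333 (198 left).
Jun has 30 days: +30 → Jul 1, 2333 (168 left).
Jul has 31 days: +31 → Aug 1, 2333 (137 left).
Aug has 31 days: +31 → Sep 1, 2333 (106 left).
Sep has 30 days: +30 → Oct 1, 2333 (76 left).
Oct has 31 days: +31 → Nov 1, 2333 (45 left).
Nov has 30 days: +30 → Dec 1, 2333 (15 left).
+15 → Dec 16, 2333.

December 16, 2333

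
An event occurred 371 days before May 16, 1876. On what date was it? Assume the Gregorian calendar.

−16 → Apr 30, 1876 (end of Apr, 30 days; 355 left).
−30 → Mar 31, 1876 (end of Mar, 31 days; 325 left).
−31 → Feb 29, 1876 (end of Feb, 29 days; 294 left).
−29 → Jan 31, 1876 (end of Jan, 31 days; 265 left).
−31 → Dec 31, 1875 (end of Dec, 31 days; 234 left).
−31 → Nov 30, 1875 (end of Nov, 30 days; 203 left).
−30 → Oct 31, 1875 (end of Oct, 31 days; 173 left).
−31 → Sep 30, 1875 (end of Sep, 30 days; 142 left).
−30 → Aug 31, 1875 (end of Aug, 31 days; 112 left).
−31 → Jul 31, 1875 (end of Jul, 31 days; 81 left).
−31 → Jun 30, 1875 (end of Jun, 30 days; 50 left).
−30 → May 31, 1875 (end of May, 31 days; 20 left).
−20 → May 11, 1875.

May 11, 1875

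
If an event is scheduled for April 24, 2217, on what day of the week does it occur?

Doomsday rule: the anchor day for the 2200s is Friday. For year 17: 17÷12 = 1 r 5, and 5÷4 = 1, so 1+5+1 = 7.
Friday + 7 ≡ Friday — that's 2217's doomsday.
In April the doomsday date is Apr 4.
Apr 24 is 20 days after Apr 4; 20 mod 7 = 6, so Friday + 6 = Thursday.

Thursday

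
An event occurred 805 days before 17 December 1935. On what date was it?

October 3, 1933

−365 (one year) → Dec 17, 1934 (440 left).
−365 (one year) → Dec 17, 1933 (75 left).
−17 → Nov 30, 1933 (end of Nov, 30 days; 58 left).
−30 → Oct 31, 1933 (end of Oct, 31 days; 28 left).
−28 → Oct 3, 1933.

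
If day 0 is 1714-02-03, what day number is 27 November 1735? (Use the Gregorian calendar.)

Feb 3, 1714 → Feb 3, 1715: 365 days.
Feb 3, 1715 → Feb 3, 1716: 365 days.
Feb 3, 1716 → Feb 3, 1717: 366 days (Feb 29, 1716 is in that span).
Feb 3, 1717 → Feb 3, 1718: 365 days.
Feb 3, 1718 → Feb 3, 1719: 365 days.
Feb 3, 1719 → Feb 3, 1720: 365 days.
Feb 3, 1720 → Feb 3, 1721: 366 days (Feb 29, 1720 is in that span).
Feb 3, 1721 → Feb 3, 1722: 365 days.
Feb 3, 1722 → Feb 3, 1723: 365 days.
Feb 3, 1723 → Feb 3, 1724: 365 days.
Feb 3, 1724 → Feb 3, 1725: 366 days (Feb 29, 1724 is in that span).
Feb 3, 1725 → Feb 3, 1726: 365 days.
Feb 3, 1726 → Feb 3, 1727: 365 days.
Feb 3, 1727 → Feb 3, 1728: 365 days.
Feb 3, 1728 → Feb 3, 1729: 366 days (Feb 29, 1728 is in that span).
Feb 3, 1729 → Feb 3, 1730: 365 days.
Feb 3, 1730 → Feb 3, 1731: 365 days.
Feb 3, 1731 → Feb 3, 1732: 365 days.
Feb 3, 1732 → Feb 3, 1733: 366 days (Feb 29, 1732 is in that span).
Feb 3, 1733 → Feb 3, 1734: 365 days.
Feb 3, 1734 → Feb 3, 1735: 365 days.
Feb 3, 1735 → Mar 3, 1735: 28 days (February has 28).
Mar 3, 1735 → Apr 3, 1735: 31 days (March has 31).
Apr 3, 1735 → May 3, 1735: 30 days (April has 30).
May 3, 1735 → Jun 3, 1735: 31 days (May has 31).
Jun 3, 1735 → Jul 3, 1735: 30 days (June has 30).
Jul 3, 1735 → Aug 3, 1735: 31 days (July has 31).
Aug 3, 1735 → Sep 3, 1735: 31 days (August has 31).
Sep 3, 1735 → Oct 3, 1735: 30 days (September has 30).
Oct 3, 1735 → Nov 3, 1735: 31 days (October has 31).
Nov 3, 1735 → Nov 27, 1735: 24 days.
Total: 7967 days.

7967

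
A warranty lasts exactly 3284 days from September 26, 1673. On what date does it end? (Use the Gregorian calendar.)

+365 (one year) → Sep 26, 1674 (2919 left).
+365 (one year) → Sep 26, 1675 (2554 left).
+366 (one year; includes Feb 29, 1676) → Sep 26, 1676 (2188 left).
+365 (one year) → Sep 26, 1677 (1823 left).
+365 (one year) → Sep 26, 1678 (1458 left).
+365 (one year) → Sep 26, 1679 (1093 left).
+366 (one year; includes Feb 29, 1680) → Sep 26, 1680 (727 left).
+365 (one year) → Sep 26, 1681 (362 left).
Sep has 30 days: +5 → Oct 1, 1681 (357 left).
Oct has 31 days: +31 → Nov 1, 1681 (326 left).
Nov has 30 days: +30 → Dec 1, 1681 (296 left).
Dec has 31 days: +31 → Jan 1, 1682 (265 left).
Jan has 31 days: +31 → Feb 1, 1682 (234 left).
Feb has 28 days: +28 → Mar 1, 1682 (206 left).
Mar has 31 days: +31 → Apr 1, 1682 (175 left).
Apr has 30 days: +30 → May 1, 1682 (145 left).
May has 31 days: +31 → Jun 1, 1682 (114 left).
Jun has 30 days: +30 → Jul 1, 1682 (84 left).
Jul has 31 days: +31 → Aug 1, 1682 (53 left).
Aug has 31 days: +31 → Sep 1, 1682 (22 left).
+22 → Sep 23, 1682.

September 23, 1682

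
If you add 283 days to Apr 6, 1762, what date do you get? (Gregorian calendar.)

Apr has 30 days: +25 → May 1, 1762 (258 left).
May has 31 days: +31 → Jun 1, 1762 (227 left).
Jun has 30 days: +30 → Jul 1, 1762 (197 left).
Jul has 31 days: +31 → Aug 1, 1762 (166 left).
Aug has 31 days: +31 → Sep 1, 1762 (135 left).
Sep has 30 days: +30 → Oct 1, 1762 (105 left).
Oct has 31 days: +31 → Nov 1, 1762 (74 left).
Nov has 30 days: +30 → Dec 1, 1762 (44 left).
Dec has 31 days: +31 → Jan 1, 1763 (13 left).
+13 → Jan 14, 1763.

January 14, 1763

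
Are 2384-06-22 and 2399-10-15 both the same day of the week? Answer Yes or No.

Yes

From Jun 22, 2384 to Oct 15, 2399 is 5593 days.
5593 mod 7 = 0, so they are the same weekday.
(Jun 22, 2384 is a Friday; Oct 15, 2399 is a Friday.)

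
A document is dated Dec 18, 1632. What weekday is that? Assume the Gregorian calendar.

Doomsday rule: the anchor day for the 1600s is Tuesday. For year 32: 32÷12 = 2 r 8, and 8÷4 = 2, so 2+8+2 = 12.
Tuesday + 12 ≡ Sunday — that's 1632's doomsday.
In December the doomsday date is Dec 12.
Dec 18 is 6 days after Dec 12; 6 mod 7 = 6, so Sunday + 6 = Saturday.

Saturday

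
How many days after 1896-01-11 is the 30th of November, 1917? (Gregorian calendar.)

7993

Jan 11, 1896 → Jan 11, 1897: 366 days (Feb 29, 1896 is in that span).
Jan 11, 1897 → Jan 11, 1898: 365 days.
Jan 11, 1898 → Jan 11, 1899: 365 days.
Jan 11, 1899 → Jan 11, 1900: 365 days.
Jan 11, 1900 → Jan 11, 1901: 365 days.
Jan 11, 1901 → Jan 11, 1902: 365 days.
Jan 11, 1902 → Jan 11, 1903: 365 days.
Jan 11, 1903 → Jan 11, 1904: 365 days.
Jan 11, 1904 → Jan 11, 1905: 366 days (Feb 29, 1904 is in that span).
Jan 11, 1905 → Jan 11, 1906: 365 days.
Jan 11, 1906 → Jan 11, 1907: 365 days.
Jan 11, 1907 → Jan 11, 1908: 365 days.
Jan 11, 1908 → Jan 11, 1909: 366 days (Feb 29, 1908 is in that span).
Jan 11, 1909 → Jan 11, 1910: 365 days.
Jan 11, 1910 → Jan 11, 1911: 365 days.
Jan 11, 1911 → Jan 11, 1912: 365 days.
Jan 11, 1912 → Jan 11, 1913: 366 days (Feb 29, 1912 is in that span).
Jan 11, 1913 → Jan 11, 1914: 365 days.
Jan 11, 1914 → Jan 11, 1915: 365 days.
Jan 11, 1915 → Jan 11, 1916: 365 days.
Jan 11, 1916 → Jan 11, 1917: 366 days (Feb 29, 1916 is in that span).
Jan 11, 1917 → Feb 11, 1917: 31 days (January has 31).
Feb 11, 1917 → Mar 11, 1917: 28 days (February has 28).
Mar 11, 1917 → Apr 11, 1917: 31 days (March has 31).
Apr 11, 1917 → May 11, 1917: 30 days (April has 30).
May 11, 1917 → Jun 11, 1917: 31 days (May has 31).
Jun 11, 1917 → Jul 11, 1917: 30 days (June has 30).
Jul 11, 1917 → Aug 11, 1917: 31 days (July has 31).
Aug 11, 1917 → Sep 11, 1917: 31 days (August has 31).
Sep 11, 1917 → Oct 11, 1917: 30 days (September has 30).
Oct 11, 1917 → Nov 11, 1917: 31 days (October has 31).
Nov 11, 1917 → Nov 30, 1917: 19 days.
Total: 7993 days.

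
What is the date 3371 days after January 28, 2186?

April 22, 2195

+365 (one year) → Jan 28, 2187 (3006 left).
+365 (one year) → Jan 28, 2188 (2641 left).
+366 (one year; includes Feb 29, 2188) → Jan 28, 2189 (2275 left).
+365 (one year) → Jan 28, 2190 (1910 left).
+365 (one year) → Jan 28, 2191 (1545 left).
+365 (one year) → Jan 28, 2192 (1180 left).
+366 (one year; includes Feb 29, 2192) → Jan 28, 2193 (814 left).
+365 (one year) → Jan 28, 2194 (449 left).
+365 (one year) → Jan 28, 2195 (84 left).
Jan has 31 days: +4 → Feb 1, 2195 (80 left).
Feb has 28 days: +28 → Mar 1, 2195 (52 left).
Mar has 31 days: +31 → Apr 1, 2195 (21 left).
+21 → Apr 22, 2195.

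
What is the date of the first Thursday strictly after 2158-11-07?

November 9, 2158

Nov 7, 2158 is a Tuesday.
From Tuesday to the next Thursday is 2 days.
Nov 7, 2158 + 2 = Nov 9, 2158.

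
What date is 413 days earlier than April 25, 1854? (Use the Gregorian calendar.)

March 8, 1853

−365 (one year) → Apr 25, 1853 (48 left).
−25 → Mar 31, 1853 (end of Mar, 31 days; 23 left).
−23 → Mar 8, 1853.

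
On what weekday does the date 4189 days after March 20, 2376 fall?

First find the weekday of Mar 20, 2376. Doomsday rule: the anchor day for the 2300s is Wednesday. For year 76: 76÷12 = 6 r 4, and 4÷4 = 1, so 6+4+1 = 11.
Wednesday + 11 ≡ Sunday — that's 2376's doomsday.
In March the doomsday date is Mar 14.
Mar 20 is 6 days after Mar 14; 6 mod 7 = 6, so Sunday + 6 = Saturday.
4189 mod 7 = 3, so 4189 days after a Saturday is Saturday + 3 = Tuesday.

Tuesday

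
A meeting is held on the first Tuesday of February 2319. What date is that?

February 4, 2319

February 1, 2319 is a Saturday.
The first Tuesday is therefore February 4 (3 days later).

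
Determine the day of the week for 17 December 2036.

Wednesday

Doomsday rule: the anchor day for the 2000s is Tuesday. For year 36: 36÷12 = 3 r 0, and 0÷4 = 0, so 3+0+0 = 3.
Tuesday + 3 ≡ Friday — that's 2036's doomsday.
In December the doomsday date is Dec 12.
Dec 17 is 5 days after Dec 12; 5 mod 7 = 5, so Friday + 5 = Wednesday.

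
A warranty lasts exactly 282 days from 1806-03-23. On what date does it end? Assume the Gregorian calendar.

Mar has 31 days: +9 → Apr 1, 1806 (273 left).
Apr has 30 days: +30 → May 1, 1806 (243 left).
May has 31 days: +31 → Jun 1, 1806 (212 left).
Jun has 30 days: +30 → Jul 1, 1806 (182 left).
Jul has 31 days: +31 → Aug 1, 1806 (151 left).
Aug has 31 days: +31 → Sep 1, 1806 (120 left).
Sep has 30 days: +30 → Oct 1, 1806 (90 left).
Oct has 31 days: +31 → Nov 1, 1806 (59 left).
Nov has 30 days: +30 → Dec 1, 1806 (29 left).
+29 → Dec 30, 1806.

December 30, 1806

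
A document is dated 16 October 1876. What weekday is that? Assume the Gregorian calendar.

Doomsday rule: the anchor day for the 1800s is Friday. For year 76: 76÷12 = 6 r 4, and 4÷4 = 1, so 6+4+1 = 11.
Friday + 11 ≡ Tuesday — that's 1876's doomsday.
In October the doomsday date is Oct 10.
Oct 16 is 6 days after Oct 10; 6 mod 7 = 6, so Tuesday + 6 = Monday.

Monday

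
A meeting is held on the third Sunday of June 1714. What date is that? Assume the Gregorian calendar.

June 17, 1714

June 1, 1714 is a Friday.
The first Sunday is therefore June 3 (2 days later).
The third Sunday is 3 + 2×7 = June 17.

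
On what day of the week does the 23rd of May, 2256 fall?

Friday

Doomsday rule: the anchor day for the 2200s is Friday. For year 56: 56÷12 = 4 r 8, and 8÷4 = 2, so 4+8+2 = 14.
Friday + 14 ≡ Friday — that's 2256's doomsday.
In May the doomsday date is May 9.
May 23 is 14 days after May 9; 14 mod 7 = 0, so Friday + 0 = Friday.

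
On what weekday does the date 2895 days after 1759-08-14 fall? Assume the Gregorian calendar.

Aug 14, 1759 is a Tuesday.
2895 mod 7 = 4, so 2895 days after a Tuesday is Tuesday + 4 = Saturday.

Saturday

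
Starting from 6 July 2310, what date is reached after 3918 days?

+365 (one year) → Jul 6, 2311 (3553 left).
+366 (one year; includes Feb 29, 2312) → Jul 6, 2312 (3187 left).
+365 (one year) → Jul 6, 2313 (2822 left).
+365 (one year) → Jul 6, 2314 (2457 left).
+365 (one year) → Jul 6, 2315 (2092 left).
+366 (one year; includes Feb 29, 2316) → Jul 6, 2316 (1726 left).
+365 (one year) → Jul 6, 2317 (1361 left).
+365 (one year) → Jul 6, 2318 (996 left).
+365 (one year) → Jul 6, 2319 (631 left).
+366 (one year; includes Feb 29, 2320) → Jul 6, 2320 (265 left).
Jul has 31 days: +26 → Aug 1, 2320 (239 left).
Aug has 31 days: +31 → Sep 1, 2320 (208 left).
Sep has 30 days: +30 → Oct 1, 2320 (178 left).
Oct has 31 days: +31 → Nov 1, 2320 (147 left).
Nov has 30 days: +30 → Dec 1, 2320 (117 left).
Dec has 31 days: +31 → Jan 1, 2321 (86 left).
Jan has 31 days: +31 → Feb 1, 2321 (55 left).
Feb has 28 days: +28 → Mar 1, 2321 (27 left).
+27 → Mar 28, 2321.

March 28, 2321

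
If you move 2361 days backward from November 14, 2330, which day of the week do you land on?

Wednesday

First find the weekday of Nov 14, 2330. Doomsday rule: the anchor day for the 2300s is Wednesday. For year 30: 30÷12 = 2 r 6, and 6÷4 = 1, so 2+6+1 = 9.
Wednesday + 9 ≡ Friday — that's 2330's doomsday.
In November the doomsday date is Nov 7.
Nov 14 is 7 days after Nov 7; 7 mod 7 = 0, so Friday + 0 = Friday.
2361 mod 7 = 2, so 2361 days before a Friday is Friday − 2 = Wednesday.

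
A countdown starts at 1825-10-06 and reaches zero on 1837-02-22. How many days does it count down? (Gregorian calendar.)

4157

Oct 6, 1825 → Oct 6, 1826: 365 days.
Oct 6, 1826 → Oct 6, 1827: 365 days.
Oct 6, 1827 → Oct 6, 1828: 366 days (Feb 29, 1828 is in that span).
Oct 6, 1828 → Oct 6, 1829: 365 days.
Oct 6, 1829 → Oct 6, 1830: 365 days.
Oct 6, 1830 → Oct 6, 1831: 365 days.
Oct 6, 1831 → Oct 6, 1832: 366 days (Feb 29, 1832 is in that span).
Oct 6, 1832 → Oct 6, 1833: 365 days.
Oct 6, 1833 → Oct 6, 1834: 365 days.
Oct 6, 1834 → Oct 6, 1835: 365 days.
Oct 6, 1835 → Oct 6, 1836: 366 days (Feb 29, 1836 is in that span).
Oct 6, 1836 → Nov 6, 1836: 31 days (October has 31).
Nov 6, 1836 → Dec 6, 1836: 30 days (November has 30).
Dec 6, 1836 → Jan 6, 1837: 31 days (December has 31).
Jan 6, 1837 → Feb 6, 1837: 31 days (January has 31).
Feb 6, 1837 → Feb 22, 1837: 16 days.
Total: 4157 days.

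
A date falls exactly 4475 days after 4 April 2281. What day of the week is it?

Wednesday

First find the weekday of Apr 4, 2281. Doomsday rule: the anchor day for the 2200s is Friday. For year 81: 81÷12 = 6 r 9, and 9÷4 = 2, so 6+9+2 = 17.
Friday + 17 ≡ Monday — that's 2281's doomsday.
In April the doomsday date is Apr 4.
Apr 4 is the doomsday itself: Monday.
4475 mod 7 = 2, so 4475 days after a Monday is Monday + 2 = Wednesday.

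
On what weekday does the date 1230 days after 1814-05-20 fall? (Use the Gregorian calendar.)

First find the weekday of May 20, 1814. Doomsday rule: the anchor day for the 1800s is Friday. For year 14: 14÷12 = 1 r 2, and 2÷4 = 0, so 1+2+0 = 3.
Friday + 3 ≡ Monday — that's 1814's doomsday.
In May the doomsday date is May 9.
May 20 is 11 days after May 9; 11 mod 7 = 4, so Monday + 4 = Friday.
1230 mod 7 = 5, so 1230 days after a Friday is Friday + 5 = Wednesday.

Wednesday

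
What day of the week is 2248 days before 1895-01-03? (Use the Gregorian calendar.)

Jan 3, 1895 is a Thursday.
2248 mod 7 = 1, so 2248 days before a Thursday is Thursday − 1 = Wednesday.

Wednesday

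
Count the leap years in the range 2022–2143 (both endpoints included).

Multiples of 4 in [2022,2143]: 30.
Of those, multiples of 100: 1 (not leap unless ÷400).
Multiples of 400: 0.
Leap years = 30 − 1 + 0 = 29.

29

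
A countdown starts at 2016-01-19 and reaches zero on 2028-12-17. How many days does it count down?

4716

Jan 19, 2016 → Jan 19, 2017: 366 days (Feb 29, 2016 is in that span).
Jan 19, 2017 → Jan 19, 2018: 365 days.
Jan 19, 2018 → Jan 19, 2019: 365 days.
Jan 19, 2019 → Jan 19, 2020: 365 days.
Jan 19, 2020 → Jan 19, 2021: 366 days (Feb 29, 2020 is in that span).
Jan 19, 2021 → Jan 19, 2022: 365 days.
Jan 19, 2022 → Jan 19, 2023: 365 days.
Jan 19, 2023 → Jan 19, 2024: 365 days.
Jan 19, 2024 → Jan 19, 2025: 366 days (Feb 29, 2024 is in that span).
Jan 19, 2025 → Jan 19, 2026: 365 days.
Jan 19, 2026 → Jan 19, 2027: 365 days.
Jan 19, 2027 → Jan 19, 2028: 365 days.
Jan 19, 2028 → Feb 19, 2028: 31 days (January has 31).
Feb 19, 2028 → Mar 19, 2028: 29 days (February has 29).
Mar 19, 2028 → Apr 19, 2028: 31 days (March has 31).
Apr 19, 2028 → May 19, 2028: 30 days (April has 30).
May 19, 2028 → Jun 19, 2028: 31 days (May has 31).
Jun 19, 2028 → Jul 19, 2028: 30 days (June has 30).
Jul 19, 2028 → Aug 19, 2028: 31 days (July has 31).
Aug 19, 2028 → Sep 19, 2028: 31 days (August has 31).
Sep 19, 2028 → Oct 19, 2028: 30 days (September has 30).
Oct 19, 2028 → Nov 19, 2028: 31 days (October has 31).
Nov 19, 2028 → Dec 17, 2028: 28 days.
Total: 4716 days.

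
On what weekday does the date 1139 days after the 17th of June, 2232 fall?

Friday

First find the weekday of Jun 17, 2232. Doomsday rule: the anchor day for the 2200s is Friday. For year 32: 32÷12 = 2 r 8, and 8÷4 = 2, so 2+8+2 = 12.
Friday + 12 ≡ Wednesday — that's 2232's doomsday.
In June the doomsday date is Jun 6.
Jun 17 is 11 days after Jun 6; 11 mod 7 = 4, so Wednesday + 4 = Sunday.
1139 mod 7 = 5, so 1139 days after a Sunday is Sunday + 5 = Friday.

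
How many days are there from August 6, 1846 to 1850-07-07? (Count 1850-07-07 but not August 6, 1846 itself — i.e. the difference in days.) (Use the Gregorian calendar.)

1431

Aug 6, 1846 → Aug 6, 1847: 365 days.
Aug 6, 1847 → Aug 6, 1848: 366 days (Feb 29, 1848 is in that span).
Aug 6, 1848 → Aug 6, 1849: 365 days.
Aug 6, 1849 → Sep 6, 1849: 31 days (August has 31).
Sep 6, 1849 → Oct 6, 1849: 30 days (September has 30).
Oct 6, 1849 → Nov 6, 1849: 31 days (October has 31).
Nov 6, 1849 → Dec 6, 1849: 30 days (November has 30).
Dec 6, 1849 → Jan 6, 1850: 31 days (December has 31).
Jan 6, 1850 → Feb 6, 1850: 31 days (January has 31).
Feb 6, 1850 → Mar 6, 1850: 28 days (February has 28).
Mar 6, 1850 → Apr 6, 1850: 31 days (March has 31).
Apr 6, 1850 → May 6, 1850: 30 days (April has 30).
May 6, 1850 → Jun 6, 1850: 31 days (May has 31).
Jun 6, 1850 → Jul 6, 1850: 30 days (June has 30).
Jul 6, 1850 → Jul 7, 1850: 1 days.
Total: 1431 days.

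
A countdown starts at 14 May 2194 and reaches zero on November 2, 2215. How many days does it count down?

May 14, 2194 → May 14, 2195: 365 days.
May 14, 2195 → May 14, 2196: 366 days (Feb 29, 2196 is in that span).
May 14, 2196 → May 14, 2197: 365 days.
May 14, 2197 → May 14, 2198: 365 days.
May 14, 2198 → May 14, 2199: 365 days.
May 14, 2199 → May 14, 2200: 365 days.
May 14, 2200 → May 14, 2201: 365 days.
May 14, 2201 → May 14, 2202: 365 days.
May 14, 2202 → May 14, 2203: 365 days.
May 14, 2203 → May 14, 2204: 366 days (Feb 29, 2204 is in that span).
May 14, 2204 → May 14, 2205: 365 days.
May 14, 2205 → May 14, 2206: 365 days.
May 14, 2206 → May 14, 2207: 365 days.
May 14, 2207 → May 14, 2208: 366 days (Feb 29, 2208 is in that span).
May 14, 2208 → May 14, 2209: 365 days.
May 14, 2209 → May 14, 2210: 365 days.
May 14, 2210 → May 14, 2211: 365 days.
May 14, 2211 → May 14, 2212: 366 days (Feb 29, 2212 is in that span).
May 14, 2212 → May 14, 2213: 365 days.
May 14, 2213 → May 14, 2214: 365 days.
May 14, 2214 → May 14, 2215: 365 days.
May 14, 2215 → Jun 14, 2215: 31 days (May has 31).
Jun 14, 2215 → Jul 14, 2215: 30 days (June has 30).
Jul 14, 2215 → Aug 14, 2215: 31 days (July has 31).
Aug 14, 2215 → Sep 14, 2215: 31 days (August has 31).
Sep 14, 2215 → Oct 14, 2215: 30 days (September has 30).
Oct 14, 2215 → Nov 2, 2215: 19 days.
Total: 7841 days.

7841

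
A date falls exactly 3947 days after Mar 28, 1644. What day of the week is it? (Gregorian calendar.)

Sunday

First find the weekday of Mar 28, 1644. Doomsday rule: the anchor day for the 1600s is Tuesday. For year 44: 44÷12 = 3 r 8, and 8÷4 = 2, so 3+8+2 = 13.
Tuesday + 13 ≡ Monday — that's 1644's doomsday.
In March the doomsday date is Mar 14.
Mar 28 is 14 days after Mar 14; 14 mod 7 = 0, so Monday + 0 = Monday.
3947 mod 7 = 6, so 3947 days after a Monday is Monday + 6 = Sunday.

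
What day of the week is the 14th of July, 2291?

Doomsday rule: the anchor day for the 2200s is Friday. For year 91: 91÷12 = 7 r 7, and 7÷4 = 1, so 7+7+1 = 15.
Friday + 15 ≡ Saturday — that's 2291's doomsday.
In July the doomsday date is Jul 11.
Jul 14 is 3 days after Jul 11; 3 mod 7 = 3, so Saturday + 3 = Tuesday.

Tuesday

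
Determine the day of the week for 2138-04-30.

Doomsday rule: the anchor day for the 2100s is Sunday. For year 38: 38÷12 = 3 r 2, and 2÷4 = 0, so 3+2+0 = 5.
Sunday + 5 ≡ Friday — that's 2138's doomsday.
In April the doomsday date is Apr 4.
Apr 30 is 26 days after Apr 4; 26 mod 7 = 5, so Friday + 5 = Wednesday.

Wednesday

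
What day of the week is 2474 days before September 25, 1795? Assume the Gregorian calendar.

Tuesday

Sep 25, 1795 is a Friday.
2474 mod 7 = 3, so 2474 days before a Friday is Friday − 3 = Tuesday.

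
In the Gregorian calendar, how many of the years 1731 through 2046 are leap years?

77

Multiples of 4 in [1731,2046]: 79.
Of those, multiples of 100: 3 (not leap unless ÷400).
Multiples of 400: 1.
Leap years = 79 − 3 + 1 = 77.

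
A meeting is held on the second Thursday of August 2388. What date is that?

August 1, 2388 is a Monday.
The first Thursday is therefore August 4 (3 days later).
The second Thursday is 4 + 1×7 = August 11.

August 11, 2388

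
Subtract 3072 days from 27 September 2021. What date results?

April 30, 2013

−365 (one year) → Sep 27, 2020 (2707 left).
−366 (one year; includes Feb 29, 2020) → Sep 27, 2019 (2341 left).
−365 (one year) → Sep 27, 2018 (1976 left).
−365 (one year) → Sep 27, 2017 (1611 left).
−365 (one year) → Sep 27, 2016 (1246 left).
−366 (one year; includes Feb 29, 2016) → Sep 27, 2015 (880 left).
−365 (one year) → Sep 27, 2014 (515 left).
−365 (one year) → Sep 27, 2013 (150 left).
−27 → Aug 31, 2013 (end of Aug, 31 days; 123 left).
−31 → Jul 31, 2013 (end of Jul, 31 days; 92 left).
−31 → Jun 30, 2013 (end of Jun, 30 days; 61 left).
−30 → May 31, 2013 (end of May, 31 days; 31 left).
−31 → Apr 30, 2013 (end of Apr, 30 days; 0 left).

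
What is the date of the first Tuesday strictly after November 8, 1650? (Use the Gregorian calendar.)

November 15, 1650

Nov 8, 1650 is a Tuesday.
From Tuesday to the next Tuesday is 7 days.
Nov 8, 1650 + 7 = Nov 15, 1650.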